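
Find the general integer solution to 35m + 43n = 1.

Step 1: Compute gcd(35, 43) = 1.
Since 1 divides 1, solutions exist.

Step 2: Find a particular solution using extended Euclidean algorithm.
We get m₀ = 16, n₀ = -13.
Check: 35*16 + 43*-13 = 1 = 1 ✓

Step 3: Write the general solution.
m = 16 + (43/1)t = 16 + 43t
n = -13 - (35/1)t = -13 - 35t
for any integer t.

m = 16 + 43t, n = -13 - 35t for integer t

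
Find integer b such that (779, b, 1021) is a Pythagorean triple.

b² = c² - a² = 1021² - 779² = 1042441 - 606841 = 435600
b = sqrt(435600) = 660

660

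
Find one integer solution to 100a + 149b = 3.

Step 1: Check solvability.
gcd(100, 149) = 1
Since 1 divides 3, solutions exist.

Step 2: Apply extended Euclidean algorithm to find gcd.
We find integers such that 100*x0 + 149*y0 = 1

Step 3: Scale the particular solution.
Multiply by 3/1 = 3:
a = -219, b = 147

Step 4: Verify.
100*(-219) + 149*(147) = 3 = 3 ✓

a = -219, b = 147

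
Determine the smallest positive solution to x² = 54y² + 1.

We seek the smallest positive integers (x, y) with x² - 54y² = 1, i.e., x² = 54y² + 1.
Try successive y values:
y = 1: x² = 54·1² + 1 = 55, not a perfect square
y = 2: x² = 54·2² + 1 = 217, not a perfect square
y = 3: x² = 54·3² + 1 = 487, not a perfect square
... continuing the search (or via continued fractions) ...
y = 66: x² = 54·66² + 1 = 235225, x = 485 ✓

Verify: 485² - 54·66² = 235225 - 235224 = 1 ✓

x = 485, y = 66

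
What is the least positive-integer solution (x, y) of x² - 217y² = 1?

We seek the smallest positive integers (x, y) with x² - 217y² = 1, i.e., x² = 217y² + 1.
Try successive y values:
y = 1: x² = 217·1² + 1 = 218, not a perfect square
y = 2: x² = 217·2² + 1 = 869, not a perfect square
y = 3: x² = 217·3² + 1 = 1954, not a perfect square
... continuing the search (or via continued fractions) ...
y = 260952: x² = 217·260952² + 1 = 14776820347969, x = 3844063 ✓

Verify: 3844063² - 217·260952² = 14776820347969 - 14776820347968 = 1 ✓

x = 3844063, y = 260952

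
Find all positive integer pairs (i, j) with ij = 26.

The positive divisors of 26 are: 1, 2, 13, 26.
Each divisor d gives the pair (d, 26/d):
(1, 26), (2, 13), (13, 2), (26, 1)

(1, 26), (2, 13), (13, 2), (26, 1)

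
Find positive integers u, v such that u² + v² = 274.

Search for u with 274 - u² a perfect square.
u = 7: 274 - 7² = 274 - 49 = 225 = 15² ✓
So u = 7, v = 15.

u = 7, v = 15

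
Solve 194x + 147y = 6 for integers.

Step 1: Check solvability.
gcd(194, 147) = 1
Since 1 divides 6, solutions exist.

Step 2: Apply extended Euclidean algorithm to find gcd.
We find integers such that 194*x0 + 147*y0 = 1

Step 3: Scale the particular solution.
Multiply by 6/1 = 6:
x = -150, y = 198

Step 4: Verify.
194*(-150) + 147*(198) = 6 = 6 ✓

x = -150, y = 198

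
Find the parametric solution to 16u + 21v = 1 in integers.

Step 1: Compute gcd(16, 21) = 1.
Since 1 divides 1, solutions exist.

Step 2: Find a particular solution using extended Euclidean algorithm.
We get u₀ = 4, v₀ = -3.
Check: 16*4 + 21*-3 = 1 = 1 ✓

Step 3: Write the general solution.
u = 4 + (21/1)t = 4 + 21t
v = -3 - (16/1)t = -3 - 16t
for any integer t.

u = 4 + 21t, v = -3 - 16t for integer t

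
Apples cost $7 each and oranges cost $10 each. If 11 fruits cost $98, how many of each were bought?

Let a = apples, o = oranges.
a + o = 11
7a + 10o = 98
Substitute o = 11 - a:
7a + 10(11 - a) = 98
(7 - 10)a = 98 - 110
-3a = -12
a = 4, o = 11 - 4 = 7

Apples: 4, Oranges: 7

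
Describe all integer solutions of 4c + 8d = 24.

Step 1: Compute gcd(4, 8) = 4.
Since 4 divides 24, solutions exist.

Step 2: Find a particular solution using extended Euclidean algorithm.
We get c₀ = 6, d₀ = 0.
Check: 4*6 + 8*0 = 24 = 24 ✓

Step 3: Write the general solution.
c = 6 + (8/4)t = 6 + 2t
d = 0 - (4/4)t = 0 - 1t
for any integer t.

c = 6 + 2t, d = 0 - 1t for integer t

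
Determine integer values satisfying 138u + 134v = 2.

Step 1: Check solvability.
gcd(138, 134) = 2
Since 2 divides 2, solutions exist.

Step 2: Apply extended Euclidean algorithm to find gcd.
We find integers such that 138*x0 + 134*y0 = 2

Step 3: Scale the particular solution.
Multiply by 2/2 = 1:
u = -33, v = 34

Step 4: Verify.
138*(-33) + 134*(34) = 2 = 2 ✓

u = -33, v = 34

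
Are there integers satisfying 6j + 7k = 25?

Step 1: Compute gcd(6, 7).
gcd(6, 7) = 1

Step 2: Check divisibility.
Does 1 divide 25? 25 = 1 x 25, so yes.

By the theorem on linear Diophantine equations, 6j + 7k = 25 has integer solutions if and only if gcd(6, 7) divides 25. Since 1 | 25, solutions exist.

Yes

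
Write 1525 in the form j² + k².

We need to find integers j, k > 0 such that j² + k² = 1525.
Trying j = 2: k² = 1525 - 2² = 1525 - 4 = 1521
k = 39
Check: 2² + 39² = 4 + 1521 = 1525 ✓

1525 = 2² + 39²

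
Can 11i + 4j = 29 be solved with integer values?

Step 1: Compute gcd(11, 4).
gcd(11, 4) = 1

Step 2: Check divisibility.
Does 1 divide 29? 29 = 1 x 29, so yes.

By the theorem on linear Diophantine equations, 11i + 4j = 29 has integer solutions if and only if gcd(11, 4) divides 29. Since 1 | 29, solutions exist.

Yes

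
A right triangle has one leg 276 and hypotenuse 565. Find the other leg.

a² = c² - b² = 319225 - 76176 = 243049
a = 493

493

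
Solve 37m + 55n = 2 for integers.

Step 1: Check solvability.
gcd(37, 55) = 1
Since 1 divides 2, solutions exist.

Step 2: Apply extended Euclidean algorithm to find gcd.
We find integers such that 37*x0 + 55*y0 = 1

Step 3: Scale the particular solution.
Multiply by 2/1 = 2:
m = 6, n = -4

Step 4: Verify.
37*(6) + 55*(-4) = 2 = 2 ✓

m = 6, n = -4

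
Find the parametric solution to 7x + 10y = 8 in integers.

Step 1: Compute gcd(7, 10) = 1.
Since 1 divides 8, solutions exist.

Step 2: Find a particular solution using extended Euclidean algorithm.
We get x₀ = 24, y₀ = -16.
Check: 7*24 + 10*-16 = 8 = 8 ✓

Step 3: Write the general solution.
x = 24 + (10/1)t = 24 + 10t
y = -16 - (7/1)t = -16 - 7t
for any integer t.

x = 24 + 10t, y = -16 - 7t for integer t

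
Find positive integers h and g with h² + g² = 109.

We need to find integers h, g > 0 such that h² + g² = 109.
Trying h = 3: g² = 109 - 3² = 109 - 9 = 100
g = 10
Check: 3² + 10² = 9 + 100 = 109 ✓

109 = 3² + 10²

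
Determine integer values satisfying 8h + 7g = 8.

Step 1: Check solvability.
gcd(8, 7) = 1
Since 1 divides 8, solutions exist.

Step 2: Apply extended Euclidean algorithm to find gcd.
We find integers such that 8*x0 + 7*y0 = 1

Step 3: Scale the particular solution.
Multiply by 8/1 = 8:
h = 8, g = -8

Step 4: Verify.
8*(8) + 7*(-8) = 8 = 8 ✓

h = 8, g = -8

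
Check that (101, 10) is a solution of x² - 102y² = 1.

Compute x² = 101² = 10201
Compute 102y² = 102·10² = 102·100 = 10200
x² - 102y² = 10201 - 10200 = 1
Since this equals 1, (101, 10) is a solution.

Yes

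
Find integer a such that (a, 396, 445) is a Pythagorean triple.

a² = c² - b² = 445² - 396² = 198025 - 156816 = 41209
a = sqrt(41209) = 203

203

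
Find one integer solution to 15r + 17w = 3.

Step 1: Check solvability.
gcd(15, 17) = 1
Since 1 divides 3, solutions exist.

Step 2: Apply extended Euclidean algorithm to find gcd.
We find integers such that 15*x0 + 17*y0 = 1

Step 3: Scale the particular solution.
Multiply by 3/1 = 3:
r = 24, w = -21

Step 4: Verify.
15*(24) + 17*(-21) = 3 = 3 ✓

r = 24, w = -21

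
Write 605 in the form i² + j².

We need to find integers i, j > 0 such that i² + j² = 605.
Trying i = 11: j² = 605 - 11² = 605 - 121 = 484
j = 22
Check: 11² + 22² = 121 + 484 = 605 ✓

605 = 11² + 22²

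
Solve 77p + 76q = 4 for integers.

Step 1: Check solvability.
gcd(77, 76) = 1
Since 1 divides 4, solutions exist.

Step 2: Apply extended Euclidean algorithm to find gcd.
We find integers such that 77*x0 + 76*y0 = 1

Step 3: Scale the particular solution.
Multiply by 4/1 = 4:
p = 4, q = -4

Step 4: Verify.
77*(4) + 76*(-4) = 4 = 4 ✓

p = 4, q = -4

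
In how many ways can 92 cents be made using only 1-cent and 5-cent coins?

We need non-negative integers (x, y) with 1x + 5y = 92.
For each x from 0 to 92, check if (92 - 1x) is a non-negative multiple of 5.
Solutions (x, y): (2,18), (7,17), (12,16), (17,15), ...
Count: 19

19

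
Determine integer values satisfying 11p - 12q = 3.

Step 1: Check solvability.
gcd(11, 12) = 1
Since 1 divides 3, solutions exist.

Step 2: Apply extended Euclidean algorithm to find gcd.
We find integers such that 11*x0 + 12*y0 = 1

Step 3: Scale the particular solution.
Multiply by 3/1 = 3:
p = -3, q = -3

Step 4: Verify.
11*(-3) - 12*(-3) = 3 = 3 ✓

p = -3, q = -3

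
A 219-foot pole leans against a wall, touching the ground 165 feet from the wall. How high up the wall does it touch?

The ladder, wall, and ground form a right triangle with hypotenuse 219 and one leg 165.
By the Pythagorean theorem: h² = 219² - 165² = 47961 - 27225 = 20736
h = √20736 = 144 feet

144 feet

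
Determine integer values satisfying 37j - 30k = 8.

Step 1: Check solvability.
gcd(37, 30) = 1
Since 1 divides 8, solutions exist.

Step 2: Apply extended Euclidean algorithm to find gcd.
We find integers such that 37*x0 + 30*y0 = 1

Step 3: Scale the particular solution.
Multiply by 8/1 = 8:
j = 104, k = 128

Step 4: Verify.
37*(104) - 30*(128) = 8 = 8 ✓

j = 104, k = 128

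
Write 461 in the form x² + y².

We need to find integers x, y > 0 such that x² + y² = 461.
Trying x = 10: y² = 461 - 10² = 461 - 100 = 361
y = 19
Check: 10² + 19² = 100 + 361 = 461 ✓

461 = 10² + 19²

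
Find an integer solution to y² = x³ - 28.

Try small integer x values and check whether x³ - 28 is a perfect square.
x = 8: x³ - 28 = 8³ - 28 = 512 - 28 = 484
Is 484 a perfect square? 22² = 484 ✓
So (x, y) = (8, 22) is a solution.

x = 8, y = 22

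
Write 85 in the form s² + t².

We need to find integers s, t > 0 such that s² + t² = 85.
Trying s = 2: t² = 85 - 2² = 85 - 4 = 81
t = 9
Check: 2² + 9² = 4 + 81 = 85 ✓

85 = 2² + 9²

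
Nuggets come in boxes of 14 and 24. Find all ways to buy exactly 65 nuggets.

We need non-negative integers (x, y) with 14x + 24y = 65.
For each x in 0..4, check if 65 - 14x is a non-negative multiple of 24.
No x yields an integer y ≥ 0.

No solution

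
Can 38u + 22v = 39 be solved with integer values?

Step 1: Compute gcd(38, 22).
gcd(38, 22) = 2

Step 2: Check divisibility.
Does 2 divide 39? 39 = 2 x 19 + 1, so no.

By the theorem on linear Diophantine equations, 38u + 22v = 39 has integer solutions if and only if gcd(38, 22) divides 39. Since 2 does not divide 39, no solutions exist.

No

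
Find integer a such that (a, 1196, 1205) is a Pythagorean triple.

a² = c² - b² = 1205² - 1196² = 1452025 - 1430416 = 21609
a = sqrt(21609) = 147

147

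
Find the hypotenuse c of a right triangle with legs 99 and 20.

c² = a² + b² = 99² + 20² = 9801 + 400 = 10201
c = 101

101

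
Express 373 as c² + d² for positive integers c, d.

We need to find integers c, d > 0 such that c² + d² = 373.
Trying c = 7: d² = 373 - 7² = 373 - 49 = 324
d = 18
Check: 7² + 18² = 49 + 324 = 373 ✓

373 = 7² + 18²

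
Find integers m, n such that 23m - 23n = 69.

Step 1: Check solvability.
gcd(23, 23) = 23
Since 23 divides 69, solutions exist.

Step 2: Apply extended Euclidean algorithm to find gcd.
We find integers such that 23*x0 + 23*y0 = 23

Step 3: Scale the particular solution.
Multiply by 69/23 = 3:
m = 0, n = -3

Step 4: Verify.
23*(0) - 23*(-3) = 69 = 69 ✓

m = 0, n = -3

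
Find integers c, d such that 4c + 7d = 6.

Step 1: Check solvability.
gcd(4, 7) = 1
Since 1 divides 6, solutions exist.

Step 2: Apply extended Euclidean algorithm to find gcd.
We find integers such that 4*x0 + 7*y0 = 1

Step 3: Scale the particular solution.
Multiply by 6/1 = 6:
c = 12, d = -6

Step 4: Verify.
4*(12) + 7*(-6) = 6 = 6 ✓

c = 12, d = -6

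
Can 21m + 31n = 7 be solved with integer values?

Step 1: Compute gcd(21, 31).
gcd(21, 31) = 1

Step 2: Check divisibility.
Does 1 divide 7? 7 = 1 x 7, so yes.

By the theorem on linear Diophantine equations, 21m + 31n = 7 has integer solutions if and only if gcd(21, 31) divides 7. Since 1 | 7, solutions exist.

Yes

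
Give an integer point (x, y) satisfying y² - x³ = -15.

Try small integer x values and check whether x³ - 15 is a perfect square.
x = 4: x³ - 15 = 4³ - 15 = 64 - 15 = 49
Is 49 a perfect square? 7² = 49 ✓
So (x, y) = (4, 7) is a solution.

x = 4, y = 7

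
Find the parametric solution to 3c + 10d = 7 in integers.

Step 1: Compute gcd(3, 10) = 1.
Since 1 divides 7, solutions exist.

Step 2: Find a particular solution using extended Euclidean algorithm.
We get c₀ = -21, d₀ = 7.
Check: 3*-21 + 10*7 = 7 = 7 ✓

Step 3: Write the general solution.
c = -21 + (10/1)t = -21 + 10t
d = 7 - (3/1)t = 7 - 3t
for any integer t.

c = -21 + 10t, d = 7 - 3t for integer t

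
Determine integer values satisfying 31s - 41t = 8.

Step 1: Check solvability.
gcd(31, 41) = 1
Since 1 divides 8, solutions exist.

Step 2: Apply extended Euclidean algorithm to find gcd.
We find integers such that 31*x0 + 41*y0 = 1

Step 3: Scale the particular solution.
Multiply by 8/1 = 8:
s = 32, t = 24

Step 4: Verify.
31*(32) - 41*(24) = 8 = 8 ✓

s = 32, t = 24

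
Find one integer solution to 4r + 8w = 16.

Step 1: Check solvability.
gcd(4, 8) = 4
Since 4 divides 16, solutions exist.

Step 2: Apply extended Euclidean algorithm to find gcd.
We find integers such that 4*x0 + 8*y0 = 4

Step 3: Scale the particular solution.
Multiply by 16/4 = 4:
r = 4, w = 0

Step 4: Verify.
4*(4) + 8*(0) = 16 = 16 ✓

r = 4, w = 0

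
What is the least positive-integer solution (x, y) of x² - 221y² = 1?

We seek the smallest positive integers (x, y) with x² - 221y² = 1, i.e., x² = 221y² + 1.
Try successive y values:
y = 1: x² = 221·1² + 1 = 222, not a perfect square
y = 2: x² = 221·2² + 1 = 885, not a perfect square
y = 3: x² = 221·3² + 1 = 1990, not a perfect square
... continuing the search (or via continued fractions) ...
y = 112: x² = 221·112² + 1 = 2772225, x = 1665 ✓

Verify: 1665² - 221·112² = 2772225 - 2772224 = 1 ✓

x = 1665, y = 112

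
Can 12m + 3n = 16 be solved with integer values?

Step 1: Compute gcd(12, 3).
gcd(12, 3) = 3

Step 2: Check divisibility.
Does 3 divide 16? 16 = 3 x 5 + 1, so no.

By the theorem on linear Diophantine equations, 12m + 3n = 16 has integer solutions if and only if gcd(12, 3) divides 16. Since 3 does not divide 16, no solutions exist.

No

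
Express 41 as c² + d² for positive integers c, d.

We need to find integers c, d > 0 such that c² + d² = 41.
Trying c = 4: d² = 41 - 4² = 41 - 16 = 25
d = 5
Check: 4² + 5² = 16 + 25 = 41 ✓

41 = 4² + 5²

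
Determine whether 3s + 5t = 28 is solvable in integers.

Step 1: Compute gcd(3, 5).
gcd(3, 5) = 1

Step 2: Check divisibility.
Does 1 divide 28? 28 = 1 x 28, so yes.

By the theorem on linear Diophantine equations, 3s + 5t = 28 has integer solutions if and only if gcd(3, 5) divides 28. Since 1 | 28, solutions exist.

Yes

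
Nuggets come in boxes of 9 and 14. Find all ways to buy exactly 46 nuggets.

We need non-negative integers (x, y) with 9x + 14y = 46.
For each x in 0..5, check if 46 - 9x is a non-negative multiple of 14.
x = 2: 14y = 28, y = 2 ✓

(2 boxes of 9, 2 boxes of 14)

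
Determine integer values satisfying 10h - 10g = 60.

Step 1: Check solvability.
gcd(10, 10) = 10
Since 10 divides 60, solutions exist.

Step 2: Apply extended Euclidean algorithm to find gcd.
We find integers such that 10*x0 + 10*y0 = 10

Step 3: Scale the particular solution.
Multiply by 60/10 = 6:
h = 0, g = -6

Step 4: Verify.
10*(0) - 10*(-6) = 60 = 60 ✓

h = 0, g = -6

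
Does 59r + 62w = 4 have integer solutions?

Step 1: Compute gcd(59, 62).
gcd(59, 62) = 1

Step 2: Check divisibility.
Does 1 divide 4? 4 = 1 x 4, so yes.

By the theorem on linear Diophantine equations, 59r + 62w = 4 has integer solutions if and only if gcd(59, 62) divides 4. Since 1 | 4, solutions exist.

Yes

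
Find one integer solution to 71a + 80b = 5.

Step 1: Check solvability.
gcd(71, 80) = 1
Since 1 divides 5, solutions exist.

Step 2: Apply extended Euclidean algorithm to find gcd.
We find integers such that 71*x0 + 80*y0 = 1

Step 3: Scale the particular solution.
Multiply by 5/1 = 5:
a = -45, b = 40

Step 4: Verify.
71*(-45) + 80*(40) = 5 = 5 ✓

a = -45, b = 40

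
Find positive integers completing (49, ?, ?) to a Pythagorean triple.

We need the other leg and hypotenuse such that 49² + x² = c².
Take x = 1200, c = 1201: 49² + 1200² = 2401 + 1440000 = 1442401 = 1201² ✓
Triple: (49, 1200, 1201)

(49, 1200, 1201)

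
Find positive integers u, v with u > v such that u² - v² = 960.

Factor: u² - v² = (u+v)(u-v) = 960.
We need two factors of 960 with the same parity.
Use u+v = 480 and u-v = 2 (product 480·2 = 960).
Adding: 2u = 482, so u = 241.
Subtracting: 2v = 478, so v = 239.
Check: 241² - 239² = 58081 - 57121 = 960 ✓

u = 241, v = 239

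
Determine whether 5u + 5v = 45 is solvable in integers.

Step 1: Compute gcd(5, 5).
gcd(5, 5) = 5

Step 2: Check divisibility.
Does 5 divide 45? 45 = 5 x 9, so yes.

By the theorem on linear Diophantine equations, 5u + 5v = 45 has integer solutions if and only if gcd(5, 5) divides 45. Since 5 | 45, solutions exist.

Yes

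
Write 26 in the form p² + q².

We need to find integers p, q > 0 such that p² + q² = 26.
Trying p = 1: q² = 26 - 1² = 26 - 1 = 25
q = 5
Check: 1² + 5² = 1 + 25 = 26 ✓

26 = 1² + 5²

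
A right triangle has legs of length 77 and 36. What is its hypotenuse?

c² = a² + b² = 77² + 36² = 5929 + 1296 = 7225
c = 85

85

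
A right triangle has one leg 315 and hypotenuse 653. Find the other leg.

b² = c² - a² = 426409 - 99225 = 327184
b = 572

572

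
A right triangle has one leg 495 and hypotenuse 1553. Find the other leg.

b² = c² - a² = 2411809 - 245025 = 2166784
b = 1472

1472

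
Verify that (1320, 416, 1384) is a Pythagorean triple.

Compute a² + b² = 1320² + 416² = 1742400 + 173056 = 1915456
Compute c² = 1384² = 1915456
Since 1915456 = 1915456, confirmed.

Yes, it is a Pythagorean triple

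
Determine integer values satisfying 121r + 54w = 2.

Step 1: Check solvability.
gcd(121, 54) = 1
Since 1 divides 2, solutions exist.

Step 2: Apply extended Euclidean algorithm to find gcd.
We find integers such that 121*x0 + 54*y0 = 1

Step 3: Scale the particular solution.
Multiply by 2/1 = 2:
r = 50, w = -112

Step 4: Verify.
121*(50) + 54*(-112) = 2 = 2 ✓

r = 50, w = -112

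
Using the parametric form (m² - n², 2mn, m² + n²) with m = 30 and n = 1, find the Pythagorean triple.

a = m² - n² = 30² - 1² = 900 - 1 = 899
b = 2mn = 2·30·1 = 60
c = m² + n² = 900 + 1 = 901
Verify: 899² + 60² = 808201 + 3600 = 811801 = 901² ✓

(899, 60, 901)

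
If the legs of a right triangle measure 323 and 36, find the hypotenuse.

c² = a² + b² = 323² + 36² = 104329 + 1296 = 105625
c = 325

325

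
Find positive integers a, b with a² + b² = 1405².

We need a² + b² = 1405² = 1974025.
Trying: 53² + 1404² = 2809 + 1971216 = 1974025 ✓

(53, 1404, 1405)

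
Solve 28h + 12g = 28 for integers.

Step 1: Check solvability.
gcd(28, 12) = 4
Since 4 divides 28, solutions exist.

Step 2: Apply extended Euclidean algorithm to find gcd.
We find integers such that 28*x0 + 12*y0 = 4

Step 3: Scale the particular solution.
Multiply by 28/4 = 7:
h = 7, g = -14

Step 4: Verify.
28*(7) + 12*(-14) = 28 = 28 ✓

h = 7, g = -14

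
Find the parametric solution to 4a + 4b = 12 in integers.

Step 1: Compute gcd(4, 4) = 4.
Since 4 divides 12, solutions exist.

Step 2: Find a particular solution using extended Euclidean algorithm.
We get a₀ = 0, b₀ = 3.
Check: 4*0 + 4*3 = 12 = 12 ✓

Step 3: Write the general solution.
a = 0 + (4/4)t = 0 + 1t
b = 3 - (4/4)t = 3 - 1t
for any integer t.

a = 0 + 1t, b = 3 - 1t for integer t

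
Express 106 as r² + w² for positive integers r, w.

We need to find integers r, w > 0 such that r² + w² = 106.
Trying r = 5: w² = 106 - 5² = 106 - 25 = 81
w = 9
Check: 5² + 9² = 25 + 81 = 106 ✓

106 = 5² + 9²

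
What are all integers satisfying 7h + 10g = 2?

Step 1: Compute gcd(7, 10) = 1.
Since 1 divides 2, solutions exist.

Step 2: Find a particular solution using extended Euclidean algorithm.
We get h₀ = 6, g₀ = -4.
Check: 7*6 + 10*-4 = 2 = 2 ✓

Step 3: Write the general solution.
h = 6 + (10/1)t = 6 + 10t
g = -4 - (7/1)t = -4 - 7t
for any integer t.

h = 6 + 10t, g = -4 - 7t for integer t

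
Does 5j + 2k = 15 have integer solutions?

Step 1: Compute gcd(5, 2).
gcd(5, 2) = 1

Step 2: Check divisibility.
Does 1 divide 15? 15 = 1 x 15, so yes.

By the theorem on linear Diophantine equations, 5j + 2k = 15 has integer solutions if and only if gcd(5, 2) divides 15. Since 1 | 15, solutions exist.

Yes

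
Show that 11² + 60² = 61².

Compute a² + b² = 11² + 60² = 121 + 3600 = 3721
Compute c² = 61² = 3721
Since 3721 = 3721, confirmed.

Yes, it is a Pythagorean triple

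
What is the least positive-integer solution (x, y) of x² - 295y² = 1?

We seek the smallest positive integers (x, y) with x² - 295y² = 1, i.e., x² = 295y² + 1.
Try successive y values:
y = 1: x² = 295·1² + 1 = 296, not a perfect square
y = 2: x² = 295·2² + 1 = 1181, not a perfect square
y = 3: x² = 295·3² + 1 = 2656, not a perfect square
... continuing the search (or via continued fractions) ...
y = 117900: x² = 295·117900² + 1 = 4100620950001, x = 2024999 ✓

Verify: 2024999² - 295·117900² = 4100620950001 - 4100620950000 = 1 ✓

x = 2024999, y = 117900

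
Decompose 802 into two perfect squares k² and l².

We need to find integers k, l > 0 such that k² + l² = 802.
Trying k = 19: l² = 802 - 19² = 802 - 361 = 441
l = 21
Check: 19² + 21² = 361 + 441 = 802 ✓

802 = 19² + 21²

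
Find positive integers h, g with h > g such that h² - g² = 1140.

Factor: h² - g² = (h+g)(h-g) = 1140.
We need two factors of 1140 with the same parity.
Use h+g = 570 and h-g = 2 (product 570·2 = 1140).
Adding: 2h = 572, so h = 286.
Subtracting: 2g = 568, so g = 284.
Check: 286² - 284² = 81796 - 80656 = 1140 ✓

h = 286, g = 284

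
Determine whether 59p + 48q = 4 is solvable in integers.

Step 1: Compute gcd(59, 48).
gcd(59, 48) = 1

Step 2: Check divisibility.
Does 1 divide 4? 4 = 1 x 4, so yes.

By the theorem on linear Diophantine equations, 59p + 48q = 4 has integer solutions if and only if gcd(59, 48) divides 4. Since 1 | 4, solutions exist.

Yes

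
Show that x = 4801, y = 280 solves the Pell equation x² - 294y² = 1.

Compute x² = 4801² = 23049601
Compute 294y² = 294·280² = 294·78400 = 23049600
x² - 294y² = 23049601 - 23049600 = 1
Since this equals 1, (4801, 280) is a solution.

Yes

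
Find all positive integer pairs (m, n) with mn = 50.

The positive divisors of 50 are: 1, 2, 5, 10, 25, 50.
Each divisor d gives the pair (d, 50/d):
(1, 50), (2, 25), (5, 10), (10, 5), (25, 2), (50, 1)

(1, 50), (2, 25), (5, 10), (10, 5), (25, 2), (50, 1)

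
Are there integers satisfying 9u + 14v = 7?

Step 1: Compute gcd(9, 14).
gcd(9, 14) = 1

Step 2: Check divisibility.
Does 1 divide 7? 7 = 1 x 7, so yes.

By the theorem on linear Diophantine equations, 9u + 14v = 7 has integer solutions if and only if gcd(9, 14) divides 7. Since 1 | 7, solutions exist.

Yes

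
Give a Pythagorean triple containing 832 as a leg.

We need the other leg and hypotenuse such that 832² + x² = c².
Take x = 420, c = 932: 832² + 420² = 692224 + 176400 = 868624 = 932² ✓
Triple: (420, 832, 932)

(420, 832, 932)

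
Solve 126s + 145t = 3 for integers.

Step 1: Check solvability.
gcd(126, 145) = 1
Since 1 divides 3, solutions exist.

Step 2: Apply extended Euclidean algorithm to find gcd.
We find integers such that 126*x0 + 145*y0 = 1

Step 3: Scale the particular solution.
Multiply by 3/1 = 3:
s = 183, t = -159

Step 4: Verify.
126*(183) + 145*(-159) = 3 = 3 ✓

s = 183, t = -159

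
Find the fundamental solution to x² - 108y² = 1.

We seek the smallest positive integers (x, y) with x² - 108y² = 1, i.e., x² = 108y² + 1.
Try successive y values:
y = 1: x² = 108·1² + 1 = 109, not a perfect square
y = 2: x² = 108·2² + 1 = 433, not a perfect square
y = 3: x² = 108·3² + 1 = 973, not a perfect square
... continuing the search (or via continued fractions) ...
y = 130: x² = 108·130² + 1 = 1825201, x = 1351 ✓

Verify: 1351² - 108·130² = 1825201 - 1825200 = 1 ✓

x = 1351, y = 130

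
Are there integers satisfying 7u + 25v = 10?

Step 1: Compute gcd(7, 25).
gcd(7, 25) = 1

Step 2: Check divisibility.
Does 1 divide 10? 10 = 1 x 10, so yes.

By the theorem on linear Diophantine equations, 7u + 25v = 10 has integer solutions if and only if gcd(7, 25) divides 10. Since 1 | 10, solutions exist.

Yes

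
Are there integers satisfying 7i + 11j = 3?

Step 1: Compute gcd(7, 11).
gcd(7, 11) = 1

Step 2: Check divisibility.
Does 1 divide 3? 3 = 1 x 3, so yes.

By the theorem on linear Diophantine equations, 7i + 11j = 3 has integer solutions if and only if gcd(7, 11) divides 3. Since 1 | 3, solutions exist.

Yes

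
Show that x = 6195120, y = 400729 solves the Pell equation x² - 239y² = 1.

Compute x² = 6195120² = 38379511814400
Compute 239y² = 239·400729² = 239·160583731441 = 38379511814399
x² - 239y² = 38379511814400 - 38379511814399 = 1
Since this equals 1, (6195120, 400729) is a solution.

Yes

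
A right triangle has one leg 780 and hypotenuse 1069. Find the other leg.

a² = c² - b² = 1142761 - 608400 = 534361
a = 731

731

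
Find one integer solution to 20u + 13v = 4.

Step 1: Check solvability.
gcd(20, 13) = 1
Since 1 divides 4, solutions exist.

Step 2: Apply extended Euclidean algorithm to find gcd.
We find integers such that 20*x0 + 13*y0 = 1

Step 3: Scale the particular solution.
Multiply by 4/1 = 4:
u = 8, v = -12

Step 4: Verify.
20*(8) + 13*(-12) = 4 = 4 ✓

u = 8, v = -12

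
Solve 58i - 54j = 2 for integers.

Step 1: Check solvability.
gcd(58, 54) = 2
Since 2 divides 2, solutions exist.

Step 2: Apply extended Euclidean algorithm to find gcd.
We find integers such that 58*x0 + 54*y0 = 2

Step 3: Scale the particular solution.
Multiply by 2/2 = 1:
i = -13, j = -14

Step 4: Verify.
58*(-13) - 54*(-14) = 2 = 2 ✓

i = -13, j = -14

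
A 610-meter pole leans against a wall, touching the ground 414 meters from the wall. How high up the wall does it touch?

The ladder, wall, and ground form a right triangle with hypotenuse 610 and one leg 414.
By the Pythagorean theorem: h² = 610² - 414² = 372100 - 171396 = 200704
h = √200704 = 448 meters

448 meters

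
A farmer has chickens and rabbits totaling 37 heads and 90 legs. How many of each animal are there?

Let c = chickens, r = rabbits.
Heads: c + r = 37
Legs: 2c + 4r = 90
From the first equation, c = 37 - r. Substitute:
2(37 - r) + 4r = 90
74 + 2r = 90
r = (90 - 74)/2 = 8
c = 37 - 8 = 29

Chickens: 29, Rabbits: 8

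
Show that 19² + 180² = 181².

Compute a² + b²:
19² + 180² = 361 + 32400 = 32761
Compute c²:
181² = 32761
Since 32761 = 32761, it is a Pythagorean triple.

Yes, it is a Pythagorean triple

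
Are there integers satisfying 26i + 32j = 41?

Step 1: Compute gcd(26, 32).
gcd(26, 32) = 2

Step 2: Check divisibility.
Does 2 divide 41? 41 = 2 x 20 + 1, so no.

By the theorem on linear Diophantine equations, 26i + 32j = 41 has integer solutions if and only if gcd(26, 32) divides 41. Since 2 does not divide 41, no solutions exist.

No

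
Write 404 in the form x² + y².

We need to find integers x, y > 0 such that x² + y² = 404.
Trying x = 2: y² = 404 - 2² = 404 - 4 = 400
y = 20
Check: 2² + 20² = 4 + 400 = 404 ✓

404 = 2² + 20²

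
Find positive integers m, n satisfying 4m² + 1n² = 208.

Try small values of m and check whether (208 - 4m²)/1 is a perfect square.
m = 6: 4·6² = 144, so 1n² = 208 - 144 = 64, giving n² = 64, n = 8.
Check: 4·6² + 1·8² = 144 + 64 = 208 ✓

m = 6, n = 8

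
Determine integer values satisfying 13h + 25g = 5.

Step 1: Check solvability.
gcd(13, 25) = 1
Since 1 divides 5, solutions exist.

Step 2: Apply extended Euclidean algorithm to find gcd.
We find integers such that 13*x0 + 25*y0 = 1

Step 3: Scale the particular solution.
Multiply by 5/1 = 5:
h = 10, g = -5

Step 4: Verify.
13*(10) + 25*(-5) = 5 = 5 ✓

h = 10, g = -5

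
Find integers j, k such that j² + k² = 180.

We need to find integers j, k > 0 such that j² + k² = 180.
Trying j = 6: k² = 180 - 6² = 180 - 36 = 144
k = 12
Check: 6² + 12² = 36 + 144 = 180 ✓

180 = 6² + 12²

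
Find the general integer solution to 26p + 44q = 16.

Step 1: Compute gcd(26, 44) = 2.
Since 2 divides 16, solutions exist.

Step 2: Find a particular solution using extended Euclidean algorithm.
We get p₀ = -40, q₀ = 24.
Check: 26*-40 + 44*24 = 16 = 16 ✓

Step 3: Write the general solution.
p = -40 + (44/2)t = -40 + 22t
q = 24 - (26/2)t = 24 - 13t
for any integer t.

p = -40 + 22t, q = 24 - 13t for integer t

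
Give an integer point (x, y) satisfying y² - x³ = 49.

Try small integer x values and check whether x³ + 49 is a perfect square.
x = 0: x³ + 49 = 0³ + 49 = 0 + 49 = 49
Is 49 a perfect square? 7² = 49 ✓
So (x, y) = (0, -7) is a solution.

x = 0, y = -7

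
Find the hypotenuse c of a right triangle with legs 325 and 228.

c² = a² + b² = 325² + 228² = 105625 + 51984 = 157609
c = sqrt(157609) = 397

397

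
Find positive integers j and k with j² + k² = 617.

We need to find integers j, k > 0 such that j² + k² = 617.
Trying j = 16: k² = 617 - 16² = 617 - 256 = 361
k = 19
Check: 16² + 19² = 256 + 361 = 617 ✓

617 = 16² + 19²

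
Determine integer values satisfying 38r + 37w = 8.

Step 1: Check solvability.
gcd(38, 37) = 1
Since 1 divides 8, solutions exist.

Step 2: Apply extended Euclidean algorithm to find gcd.
We find integers such that 38*x0 + 37*y0 = 1

Step 3: Scale the particular solution.
Multiply by 8/1 = 8:
r = 8, w = -8

Step 4: Verify.
38*(8) + 37*(-8) = 8 = 8 ✓

r = 8, w = -8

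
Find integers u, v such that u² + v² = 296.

We need to find integers u, v > 0 such that u² + v² = 296.
Trying u = 10: v² = 296 - 10² = 296 - 100 = 196
v = 14
Check: 10² + 14² = 100 + 196 = 296 ✓

296 = 10² + 14²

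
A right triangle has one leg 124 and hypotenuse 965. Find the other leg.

a² = c² - b² = 931225 - 15376 = 915849
a = 957

957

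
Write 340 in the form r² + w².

We need to find integers r, w > 0 such that r² + w² = 340.
Trying r = 4: w² = 340 - 4² = 340 - 16 = 324
w = 18
Check: 4² + 18² = 16 + 324 = 340 ✓

340 = 4² + 18²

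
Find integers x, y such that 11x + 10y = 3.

Step 1: Check solvability.
gcd(11, 10) = 1
Since 1 divides 3, solutions exist.

Step 2: Apply extended Euclidean algorithm to find gcd.
We find integers such that 11*x0 + 10*y0 = 1

Step 3: Scale the particular solution.
Multiply by 3/1 = 3:
x = 3, y = -3

Step 4: Verify.
11*(3) + 10*(-3) = 3 = 3 ✓

x = 3, y = -3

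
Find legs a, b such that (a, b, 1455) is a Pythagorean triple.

We need a² + b² = 1455² = 2117025.
Trying: 1449² + 132² = 2099601 + 17424 = 2117025 ✓

(1449, 132, 1455)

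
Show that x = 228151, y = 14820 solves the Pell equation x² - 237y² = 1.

Compute x² = 228151² = 52052878801
Compute 237y² = 237·14820² = 237·219632400 = 52052878800
x² - 237y² = 52052878801 - 52052878800 = 1
Since this equals 1, (228151, 14820) is a solution.

Yes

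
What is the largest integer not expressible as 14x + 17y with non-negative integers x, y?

For two coprime denominations a and b, the Frobenius number (largest value not representable as a non-negative combination) is ab - a - b.
Here gcd(14, 17) = 1, so they are coprime.
F(14, 17) = 14·17 - 14 - 17 = 238 - 31 = 207

207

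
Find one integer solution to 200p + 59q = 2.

Step 1: Check solvability.
gcd(200, 59) = 1
Since 1 divides 2, solutions exist.

Step 2: Apply extended Euclidean algorithm to find gcd.
We find integers such that 200*x0 + 59*y0 = 1

Step 3: Scale the particular solution.
Multiply by 2/1 = 2:
p = 36, q = -122

Step 4: Verify.
200*(36) + 59*(-122) = 2 = 2 ✓

p = 36, q = -122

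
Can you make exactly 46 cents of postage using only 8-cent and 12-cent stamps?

We need non-negative x, y with 8x + 12y = 46.
gcd(8, 12) = 4, and 4 does not divide 46.
No integer solutions exist, so certainly no non-negative ones.

No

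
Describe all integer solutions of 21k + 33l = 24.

Step 1: Compute gcd(21, 33) = 3.
Since 3 divides 24, solutions exist.

Step 2: Find a particular solution using extended Euclidean algorithm.
We get k₀ = -24, l₀ = 16.
Check: 21*-24 + 33*16 = 24 = 24 ✓

Step 3: Write the general solution.
k = -24 + (33/3)t = -24 + 11t
l = 16 - (21/3)t = 16 - 7t
for any integer t.

k = -24 + 11t, l = 16 - 7t for integer t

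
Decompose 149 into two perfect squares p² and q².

We need to find integers p, q > 0 such that p² + q² = 149.
Trying p = 7: q² = 149 - 7² = 149 - 49 = 100
q = 10
Check: 7² + 10² = 49 + 100 = 149 ✓

149 = 7² + 10²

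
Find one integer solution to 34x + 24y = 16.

Step 1: Check solvability.
gcd(34, 24) = 2
Since 2 divides 16, solutions exist.

Step 2: Apply extended Euclidean algorithm to find gcd.
We find integers such that 34*x0 + 24*y0 = 2

Step 3: Scale the particular solution.
Multiply by 16/2 = 8:
x = 40, y = -56

Step 4: Verify.
34*(40) + 24*(-56) = 16 = 16 ✓

x = 40, y = -56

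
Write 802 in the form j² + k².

We need to find integers j, k > 0 such that j² + k² = 802.
Trying j = 19: k² = 802 - 19² = 802 - 361 = 441
k = 21
Check: 19² + 21² = 361 + 441 = 802 ✓

802 = 19² + 21²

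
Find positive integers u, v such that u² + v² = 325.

Search for u with 325 - u² a perfect square.
u = 1: 325 - 1² = 325 - 1 = 324 = 18² ✓
So u = 1, v = 18.

u = 1, v = 18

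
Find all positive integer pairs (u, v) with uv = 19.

The positive divisors of 19 are: 1, 19.
Each divisor d gives the pair (d, 19/d):
(1, 19), (19, 1)

(1, 19), (19, 1)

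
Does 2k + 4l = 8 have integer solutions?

Step 1: Compute gcd(2, 4).
gcd(2, 4) = 2

Step 2: Check divisibility.
Does 2 divide 8? 8 = 2 x 4, so yes.

By the theorem on linear Diophantine equations, 2k + 4l = 8 has integer solutions if and only if gcd(2, 4) divides 8. Since 2 | 8, solutions exist.

Yes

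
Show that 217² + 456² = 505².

Compute a² + b² = 217² + 456² = 47089 + 207936 = 255025
Compute c² = 505² = 255025
Since 255025 = 255025, confirmed.

Yes, it is a Pythagorean triple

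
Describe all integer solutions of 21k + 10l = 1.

Step 1: Compute gcd(21, 10) = 1.
Since 1 divides 1, solutions exist.

Step 2: Find a particular solution using extended Euclidean algorithm.
We get k₀ = 1, l₀ = -2.
Check: 21*1 + 10*-2 = 1 = 1 ✓

Step 3: Write the general solution.
k = 1 + (10/1)t = 1 + 10t
l = -2 - (21/1)t = -2 - 21t
for any integer t.

k = 1 + 10t, l = -2 - 21t for integer t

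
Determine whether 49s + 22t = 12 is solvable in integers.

Step 1: Compute gcd(49, 22).
gcd(49, 22) = 1

Step 2: Check divisibility.
Does 1 divide 12? 12 = 1 x 12, so yes.

By the theorem on linear Diophantine equations, 49s + 22t = 12 has integer solutions if and only if gcd(49, 22) divides 12. Since 1 | 12, solutions exist.

Yes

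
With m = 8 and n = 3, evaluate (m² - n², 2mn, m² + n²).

a = m² - n² = 64 - 9 = 55
b = 2mn = 2·8·3 = 48
c = m² + n² = 64 + 9 = 73
Verify: 55² + 48² = 3025 + 2304 = 5329 = 73² ✓

(55, 48, 73)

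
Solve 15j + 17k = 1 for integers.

Step 1: Check solvability.
gcd(15, 17) = 1
Since 1 divides 1, solutions exist.

Step 2: Apply extended Euclidean algorithm to find gcd.
We find integers such that 15*x0 + 17*y0 = 1

Step 3: Scale the particular solution.
Multiply by 1/1 = 1:
j = 8, k = -7

Step 4: Verify.
15*(8) + 17*(-7) = 1 = 1 ✓

j = 8, k = -7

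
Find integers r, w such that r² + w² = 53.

We need to find integers r, w > 0 such that r² + w² = 53.
Trying r = 2: w² = 53 - 2² = 53 - 4 = 49
w = 7
Check: 2² + 7² = 4 + 49 = 53 ✓

53 = 2² + 7²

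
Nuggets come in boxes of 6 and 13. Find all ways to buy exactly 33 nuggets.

We need non-negative integers (x, y) with 6x + 13y = 33.
For each x in 0..5, check if 33 - 6x is a non-negative multiple of 13.
No x yields an integer y ≥ 0.

No solution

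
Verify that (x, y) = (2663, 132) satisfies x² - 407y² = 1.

Compute x² = 2663² = 7091569
Compute 407y² = 407·132² = 407·17424 = 7091568
x² - 407y² = 7091569 - 7091568 = 1
Since this equals 1, (2663, 132) is a solution.

Yes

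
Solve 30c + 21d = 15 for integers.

Step 1: Check solvability.
gcd(30, 21) = 3
Since 3 divides 15, solutions exist.

Step 2: Apply extended Euclidean algorithm to find gcd.
We find integers such that 30*x0 + 21*y0 = 3

Step 3: Scale the particular solution.
Multiply by 15/3 = 5:
c = -10, d = 15

Step 4: Verify.
30*(-10) + 21*(15) = 15 = 15 ✓

c = -10, d = 15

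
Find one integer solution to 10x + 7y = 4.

Step 1: Check solvability.
gcd(10, 7) = 1
Since 1 divides 4, solutions exist.

Step 2: Apply extended Euclidean algorithm to find gcd.
We find integers such that 10*x0 + 7*y0 = 1

Step 3: Scale the particular solution.
Multiply by 4/1 = 4:
x = -8, y = 12

Step 4: Verify.
10*(-8) + 7*(12) = 4 = 4 ✓

x = -8, y = 12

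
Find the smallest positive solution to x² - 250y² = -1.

We need x² = 250y² - 1. Try successive y:
y = 1: x² = 250·1² - 1 = 249, not a perfect square
y = 2: x² = 250·2² - 1 = 999, not a perfect square
y = 3: x² = 250·3² - 1 = 2249, not a perfect square
...
y = 281: x² = 250·281² - 1 = 19740249 = 4443² ✓
Check: 4443² - 250·281² = 19740249 - 19740250 = -1 ✓

x = 4443, y = 281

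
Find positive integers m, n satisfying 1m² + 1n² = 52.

Try small values of m and check whether (52 - 1m²)/1 is a perfect square.
m = 6: 1·6² = 36, so 1n² = 52 - 36 = 16, giving n² = 16, n = 4.
Check: 1·6² + 1·4² = 36 + 16 = 52 ✓

m = 6, n = 4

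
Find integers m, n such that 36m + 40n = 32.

Step 1: Check solvability.
gcd(36, 40) = 4
Since 4 divides 32, solutions exist.

Step 2: Apply extended Euclidean algorithm to find gcd.
We find integers such that 36*x0 + 40*y0 = 4

Step 3: Scale the particular solution.
Multiply by 32/4 = 8:
m = -8, n = 8

Step 4: Verify.
36*(-8) + 40*(8) = 32 = 32 ✓

m = -8, n = 8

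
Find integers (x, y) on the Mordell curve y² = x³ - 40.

Try small integer x values and check whether x³ - 40 is a perfect square.
x = 14: x³ - 40 = 14³ - 40 = 2744 - 40 = 2704
Is 2704 a perfect square? 52² = 2704 ✓
So (x, y) = (14, -52) is a solution.

x = 14, y = -52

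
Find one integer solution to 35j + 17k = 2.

Step 1: Check solvability.
gcd(35, 17) = 1
Since 1 divides 2, solutions exist.

Step 2: Apply extended Euclidean algorithm to find gcd.
We find integers such that 35*x0 + 17*y0 = 1

Step 3: Scale the particular solution.
Multiply by 2/1 = 2:
j = 2, k = -4

Step 4: Verify.
35*(2) + 17*(-4) = 2 = 2 ✓

j = 2, k = -4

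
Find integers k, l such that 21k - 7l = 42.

Step 1: Check solvability.
gcd(21, 7) = 7
Since 7 divides 42, solutions exist.

Step 2: Apply extended Euclidean algorithm to find gcd.
We find integers such that 21*x0 + 7*y0 = 7

Step 3: Scale the particular solution.
Multiply by 42/7 = 6:
k = 0, l = -6

Step 4: Verify.
21*(0) - 7*(-6) = 42 = 42 ✓

k = 0, l = -6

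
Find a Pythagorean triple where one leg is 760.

We need the other leg and hypotenuse such that 760² + x² = c².
Take x = 39, c = 761: 760² + 39² = 577600 + 1521 = 579121 = 761² ✓
Triple: (39, 760, 761)

(39, 760, 761)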